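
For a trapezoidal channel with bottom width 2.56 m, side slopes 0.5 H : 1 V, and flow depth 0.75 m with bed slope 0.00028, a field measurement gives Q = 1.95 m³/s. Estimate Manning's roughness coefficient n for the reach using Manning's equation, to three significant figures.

0.0122

A = (b + z·y)·y = (2.56 + 0.5×0.75)×0.75 = 2.201 m²
P = b + 2y√(1+z²) = 2.56 + 2×0.75×√(1+0.5²) = 4.237 m
R = A/P = 2.201/4.237 = 0.5195 m
n = (1/Q)·A·R^(2/3)·S^(1/2) = (1/1.95) × 2.201 × 0.6463 × 0.01673 = 0.01221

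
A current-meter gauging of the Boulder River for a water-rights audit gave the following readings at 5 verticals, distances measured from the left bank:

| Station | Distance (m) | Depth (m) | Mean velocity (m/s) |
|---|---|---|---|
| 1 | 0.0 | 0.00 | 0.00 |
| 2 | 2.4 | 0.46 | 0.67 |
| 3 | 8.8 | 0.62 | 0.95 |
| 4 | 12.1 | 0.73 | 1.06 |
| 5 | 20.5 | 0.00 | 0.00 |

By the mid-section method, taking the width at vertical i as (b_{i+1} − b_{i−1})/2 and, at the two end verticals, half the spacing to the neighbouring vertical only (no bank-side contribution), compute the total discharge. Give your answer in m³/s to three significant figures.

w_2 = (8.8 − 0.0)/2 = 4.4 m; q_2 = 0.67 × 0.46 × 4.4 = 1.356 m³/s
w_3 = (12.1 − 2.4)/2 = 4.85 m; q_3 = 0.95 × 0.62 × 4.85 = 2.857 m³/s
w_4 = (20.5 − 8.8)/2 = 5.85 m; q_4 = 1.06 × 0.73 × 5.85 = 4.527 m³/s
Stations 1, 5 contribute zero (depth or velocity is 0).
Q = Σ qᵢ = 8.739 m³/s

8.74 m³/s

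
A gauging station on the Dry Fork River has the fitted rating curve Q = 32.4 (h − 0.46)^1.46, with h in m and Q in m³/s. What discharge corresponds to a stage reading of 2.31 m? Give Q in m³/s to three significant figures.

79.5 m³/s

Q = 32.4 × (2.31 − 0.46)^1.46 = 32.4 × 1.85^1.46 = 79.55 m³/s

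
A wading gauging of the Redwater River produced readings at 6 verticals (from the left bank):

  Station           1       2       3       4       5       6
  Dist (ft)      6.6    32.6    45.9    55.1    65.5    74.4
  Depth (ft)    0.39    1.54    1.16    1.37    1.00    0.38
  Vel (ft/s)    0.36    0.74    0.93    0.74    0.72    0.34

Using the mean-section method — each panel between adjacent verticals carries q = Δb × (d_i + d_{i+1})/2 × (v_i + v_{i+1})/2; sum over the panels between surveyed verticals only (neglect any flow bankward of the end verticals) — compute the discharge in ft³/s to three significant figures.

50.8 ft³/s

Panel 1-2: Δb = 26 ft, d̄ = (0.39+1.54)/2 = 0.965, v̄ = (0.36+0.74)/2 = 0.55 → q = 26×0.965×0.55 = 13.80 ft³/s
Panel 2-3: Δb = 13.3 ft, d̄ = (1.54+1.16)/2 = 1.35, v̄ = (0.74+0.93)/2 = 0.835 → q = 13.3×1.35×0.835 = 14.99 ft³/s
Panel 3-4: Δb = 9.2 ft, d̄ = (1.16+1.37)/2 = 1.265, v̄ = (0.93+0.74)/2 = 0.835 → q = 9.2×1.265×0.835 = 9.718 ft³/s
Panel 4-5: Δb = 10.4 ft, d̄ = (1.37+1.00)/2 = 1.185, v̄ = (0.74+0.72)/2 = 0.73 → q = 10.4×1.185×0.73 = 8.997 ft³/s
Panel 5-6: Δb = 8.9 ft, d̄ = (1.00+0.38)/2 = 0.69, v̄ = (0.72+0.34)/2 = 0.53 → q = 8.9×0.69×0.53 = 3.255 ft³/s
Q = Σ q = 50.76 ft³/s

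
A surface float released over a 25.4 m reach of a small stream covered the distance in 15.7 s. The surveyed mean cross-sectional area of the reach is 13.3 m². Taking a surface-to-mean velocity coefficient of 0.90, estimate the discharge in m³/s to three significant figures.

v_surface = L / t̄ = 25.4 / 15.7 = 1.618 m/s
v_mean = 0.90 × 1.618 = 1.456 m/s
Q = A × v_mean = 13.3 × 1.456 = 19.37 m³/s

19.4 m³/s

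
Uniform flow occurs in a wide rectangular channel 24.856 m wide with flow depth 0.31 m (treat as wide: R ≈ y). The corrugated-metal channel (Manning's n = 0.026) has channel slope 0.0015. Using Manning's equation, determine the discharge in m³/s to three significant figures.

5.26 m³/s

A = b·y = 24.856 × 0.31 = 7.705 m²
Wide channel: R ≈ y = 0.31 m
Q = (1/n)·A·R^(2/3)·S^(1/2) = (1/0.026) × 7.705 × 0.3100^(2/3) × 0.0015^(1/2) = 5.257 m³/s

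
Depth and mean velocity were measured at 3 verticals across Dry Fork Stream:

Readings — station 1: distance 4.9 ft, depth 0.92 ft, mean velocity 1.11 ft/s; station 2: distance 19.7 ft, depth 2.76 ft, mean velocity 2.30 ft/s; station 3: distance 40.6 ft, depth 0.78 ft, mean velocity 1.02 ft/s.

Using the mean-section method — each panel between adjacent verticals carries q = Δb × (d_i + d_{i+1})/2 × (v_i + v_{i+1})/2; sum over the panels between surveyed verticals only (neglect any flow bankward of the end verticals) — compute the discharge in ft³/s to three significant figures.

Panel 1-2: Δb = 14.8 ft, d̄ = (0.92+2.76)/2 = 1.84, v̄ = (1.11+2.30)/2 = 1.705 → q = 14.8×1.84×1.705 = 46.43 ft³/s
Panel 2-3: Δb = 20.9 ft, d̄ = (2.76+0.78)/2 = 1.77, v̄ = (2.30+1.02)/2 = 1.66 → q = 20.9×1.77×1.66 = 61.41 ft³/s
Q = Σ q = 107.8 ft³/s

108 ft³/s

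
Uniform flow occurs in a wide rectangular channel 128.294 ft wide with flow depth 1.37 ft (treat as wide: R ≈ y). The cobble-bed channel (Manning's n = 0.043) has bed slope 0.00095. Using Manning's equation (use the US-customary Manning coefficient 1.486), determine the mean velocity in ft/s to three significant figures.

1.31 ft/s

A = b·y = 128.294 × 1.37 = 175.8 ft²
Wide channel: R ≈ y = 1.37 ft
Q = (1.486/n)·A·R^(2/3)·S^(1/2) = (1.486/0.043) × 175.8 × 1.370^(2/3) × 0.00095^(1/2) = 230.9 ft³/s
V = Q/A = 230.9/175.8 = 1.314 ft/s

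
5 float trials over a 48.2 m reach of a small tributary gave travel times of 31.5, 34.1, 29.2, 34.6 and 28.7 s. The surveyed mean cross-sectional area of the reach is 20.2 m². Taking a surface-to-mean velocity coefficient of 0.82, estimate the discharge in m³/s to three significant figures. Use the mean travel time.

25.2 m³/s

t̄ = (31.5 + 34.1 + 29.2 + 34.6 + 28.7) / 5 = 31.62 s
v_surface = L / t̄ = 48.2 / 31.62 = 1.524 m/s
v_mean = 0.82 × 1.524 = 1.250 m/s
Q = A × v_mean = 20.2 × 1.250 = 25.25 m³/s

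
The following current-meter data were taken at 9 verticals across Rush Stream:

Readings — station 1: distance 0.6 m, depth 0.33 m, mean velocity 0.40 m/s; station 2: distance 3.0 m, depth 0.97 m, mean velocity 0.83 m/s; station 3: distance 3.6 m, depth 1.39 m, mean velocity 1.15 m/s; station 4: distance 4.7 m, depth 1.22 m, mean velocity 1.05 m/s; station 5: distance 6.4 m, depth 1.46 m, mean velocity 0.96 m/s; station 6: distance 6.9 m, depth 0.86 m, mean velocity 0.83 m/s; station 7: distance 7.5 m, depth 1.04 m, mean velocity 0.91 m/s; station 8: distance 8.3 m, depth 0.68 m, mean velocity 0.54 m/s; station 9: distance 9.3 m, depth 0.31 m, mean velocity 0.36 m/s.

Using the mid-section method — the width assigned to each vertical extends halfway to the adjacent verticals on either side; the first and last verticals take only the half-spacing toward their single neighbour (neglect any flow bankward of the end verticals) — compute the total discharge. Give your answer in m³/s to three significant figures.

w_1 = (3.0 − 0.6)/2 = 1.2 m; q_1 = 0.40 × 0.33 × 1.2 = 0.1584 m³/s
w_2 = (3.6 − 0.6)/2 = 1.5 m; q_2 = 0.83 × 0.97 × 1.5 = 1.208 m³/s
w_3 = (4.7 − 3.0)/2 = 0.85 m; q_3 = 1.15 × 1.39 × 0.85 = 1.359 m³/s
w_4 = (6.4 − 3.6)/2 = 1.4 m; q_4 = 1.05 × 1.22 × 1.4 = 1.793 m³/s
w_5 = (6.9 − 4.7)/2 = 1.1 m; q_5 = 0.96 × 1.46 × 1.1 = 1.542 m³/s
w_6 = (7.5 − 6.4)/2 = 0.55 m; q_6 = 0.83 × 0.86 × 0.55 = 0.3926 m³/s
w_7 = (8.3 − 6.9)/2 = 0.7 m; q_7 = 0.91 × 1.04 × 0.7 = 0.6625 m³/s
w_8 = (9.3 − 7.5)/2 = 0.9 m; q_8 = 0.54 × 0.68 × 0.9 = 0.3305 m³/s
w_9 = (9.3 − 8.3)/2 = 0.5 m; q_9 = 0.36 × 0.31 × 0.5 = 0.05580 m³/s
Q = Σ qᵢ = 7.501 m³/s

7.50 m³/s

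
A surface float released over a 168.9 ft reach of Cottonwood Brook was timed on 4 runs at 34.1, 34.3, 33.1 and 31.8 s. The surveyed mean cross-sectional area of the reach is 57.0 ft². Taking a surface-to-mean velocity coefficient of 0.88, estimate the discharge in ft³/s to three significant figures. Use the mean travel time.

t̄ = (34.1 + 34.3 + 33.1 + 31.8) / 4 = 33.325 s
v_surface = L / t̄ = 168.9 / 33.325 = 5.068 ft/s
v_mean = 0.88 × 5.068 = 4.460 ft/s
Q = A × v_mean = 57.0 × 4.460 = 254.2 ft³/s

254 ft³/s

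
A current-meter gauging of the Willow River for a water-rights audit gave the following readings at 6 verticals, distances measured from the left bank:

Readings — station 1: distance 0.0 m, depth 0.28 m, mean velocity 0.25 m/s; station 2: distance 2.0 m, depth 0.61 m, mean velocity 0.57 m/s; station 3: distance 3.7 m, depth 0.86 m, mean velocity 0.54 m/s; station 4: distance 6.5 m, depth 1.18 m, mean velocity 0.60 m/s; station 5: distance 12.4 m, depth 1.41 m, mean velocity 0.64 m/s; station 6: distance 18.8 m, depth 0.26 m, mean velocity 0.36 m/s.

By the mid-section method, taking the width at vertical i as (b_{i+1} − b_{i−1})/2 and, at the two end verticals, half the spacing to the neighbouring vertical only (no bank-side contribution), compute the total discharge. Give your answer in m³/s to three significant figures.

w_1 = (2.0 − 0.0)/2 = 1 m; q_1 = 0.25 × 0.28 × 1 = 0.07000 m³/s
w_2 = (3.7 − 0.0)/2 = 1.85 m; q_2 = 0.57 × 0.61 × 1.85 = 0.6432 m³/s
w_3 = (6.5 − 2.0)/2 = 2.25 m; q_3 = 0.54 × 0.86 × 2.25 = 1.045 m³/s
w_4 = (12.4 − 3.7)/2 = 4.35 m; q_4 = 0.60 × 1.18 × 4.35 = 3.080 m³/s
w_5 = (18.8 − 6.5)/2 = 6.15 m; q_5 = 0.64 × 1.41 × 6.15 = 5.550 m³/s
w_6 = (18.8 − 12.4)/2 = 3.2 m; q_6 = 0.36 × 0.26 × 3.2 = 0.2995 m³/s
Q = Σ qᵢ = 10.69 m³/s

10.7 m³/s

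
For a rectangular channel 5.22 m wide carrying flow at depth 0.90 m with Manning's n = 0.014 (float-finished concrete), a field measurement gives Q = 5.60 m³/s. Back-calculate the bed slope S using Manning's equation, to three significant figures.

0.000476

A = b·y = 5.22 × 0.90 = 4.698 m²
P = b + 2y = 5.22 + 2×0.90 = 7.020 m
R = A/P = 4.698/7.020 = 0.6692 m
S = (Q·n / (1·A·R^(2/3)))² = (5.60×0.014 / (1×4.698×0.7651))² = 0.0004757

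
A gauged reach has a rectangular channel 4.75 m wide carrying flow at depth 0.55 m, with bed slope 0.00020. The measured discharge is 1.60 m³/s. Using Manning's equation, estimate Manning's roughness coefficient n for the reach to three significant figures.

A = b·y = 4.75 × 0.55 = 2.613 m²
P = b + 2y = 4.75 + 2×0.55 = 5.850 m
R = A/P = 2.613/5.850 = 0.4466 m
n = (1/Q)·A·R^(2/3)·S^(1/2) = (1/1.60) × 2.613 × 0.5843 × 0.01414 = 0.01349

0.0135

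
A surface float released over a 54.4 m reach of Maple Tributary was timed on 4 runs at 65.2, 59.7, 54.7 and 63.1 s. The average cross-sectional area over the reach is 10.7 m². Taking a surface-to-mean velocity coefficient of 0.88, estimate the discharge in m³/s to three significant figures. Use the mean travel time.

t̄ = (65.2 + 59.7 + 54.7 + 63.1) / 4 = 60.675 s
v_surface = L / t̄ = 54.4 / 60.675 = 0.8966 m/s
v_mean = 0.88 × 0.8966 = 0.7890 m/s
Q = A × v_mean = 10.7 × 0.7890 = 8.442 m³/s

8.44 m³/s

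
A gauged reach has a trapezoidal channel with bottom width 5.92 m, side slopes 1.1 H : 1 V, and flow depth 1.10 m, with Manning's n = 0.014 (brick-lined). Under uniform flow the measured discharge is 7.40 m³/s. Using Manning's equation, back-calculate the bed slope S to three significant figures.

A = (b + z·y)·y = (5.92 + 1.1×1.10)×1.10 = 7.843 m²
P = b + 2y√(1+z²) = 5.92 + 2×1.10×√(1+1.1²) = 9.191 m
R = A/P = 7.843/9.191 = 0.8534 m
S = (Q·n / (1·A·R^(2/3)))² = (7.40×0.014 / (1×7.843×0.8997))² = 0.0002156

0.000216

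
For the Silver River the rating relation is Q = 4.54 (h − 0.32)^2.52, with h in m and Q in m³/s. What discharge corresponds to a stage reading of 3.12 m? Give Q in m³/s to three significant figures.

Q = 4.54 × (3.12 − 0.32)^2.52 = 4.54 × 2.8^2.52 = 60.80 m³/s

60.8 m³/s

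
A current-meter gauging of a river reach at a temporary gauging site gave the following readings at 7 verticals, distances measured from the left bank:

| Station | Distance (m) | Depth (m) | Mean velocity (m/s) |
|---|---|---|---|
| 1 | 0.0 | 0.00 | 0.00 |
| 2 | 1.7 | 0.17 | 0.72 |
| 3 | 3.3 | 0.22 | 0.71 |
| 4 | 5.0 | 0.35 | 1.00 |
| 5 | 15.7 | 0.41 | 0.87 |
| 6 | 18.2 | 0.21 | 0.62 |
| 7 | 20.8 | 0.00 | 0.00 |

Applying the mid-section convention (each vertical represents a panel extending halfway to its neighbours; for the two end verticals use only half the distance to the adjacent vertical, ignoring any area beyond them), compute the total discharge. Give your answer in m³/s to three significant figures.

w_2 = (3.3 − 0.0)/2 = 1.65 m; q_2 = 0.72 × 0.17 × 1.65 = 0.2020 m³/s
w_3 = (5.0 − 1.7)/2 = 1.65 m; q_3 = 0.71 × 0.22 × 1.65 = 0.2577 m³/s
w_4 = (15.7 − 3.3)/2 = 6.2 m; q_4 = 1.00 × 0.35 × 6.2 = 2.170 m³/s
w_5 = (18.2 − 5.0)/2 = 6.6 m; q_5 = 0.87 × 0.41 × 6.6 = 2.354 m³/s
w_6 = (20.8 − 15.7)/2 = 2.55 m; q_6 = 0.62 × 0.21 × 2.55 = 0.3320 m³/s
Stations 1, 7 contribute zero (depth or velocity is 0).
Q = Σ qᵢ = 5.316 m³/s

5.32 m³/s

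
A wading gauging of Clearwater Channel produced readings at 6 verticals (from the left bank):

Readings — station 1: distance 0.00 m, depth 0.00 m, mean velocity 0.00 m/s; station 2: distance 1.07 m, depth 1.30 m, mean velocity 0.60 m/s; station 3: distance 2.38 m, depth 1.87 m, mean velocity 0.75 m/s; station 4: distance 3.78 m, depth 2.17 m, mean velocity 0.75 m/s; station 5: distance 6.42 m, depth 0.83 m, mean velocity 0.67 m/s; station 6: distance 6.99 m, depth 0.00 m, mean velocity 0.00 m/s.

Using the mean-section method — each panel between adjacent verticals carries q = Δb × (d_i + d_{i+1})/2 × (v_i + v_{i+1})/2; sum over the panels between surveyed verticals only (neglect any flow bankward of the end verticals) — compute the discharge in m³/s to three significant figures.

6.62 m³/s

Panel 1-2: Δb = 1.07 m, d̄ = (0.00+1.30)/2 = 0.65, v̄ = (0.00+0.60)/2 = 0.3 → q = 1.07×0.65×0.3 = 0.2087 m³/s
Panel 2-3: Δb = 1.31 m, d̄ = (1.30+1.87)/2 = 1.585, v̄ = (0.60+0.75)/2 = 0.675 → q = 1.31×1.585×0.675 = 1.402 m³/s
Panel 3-4: Δb = 1.4 m, d̄ = (1.87+2.17)/2 = 2.02, v̄ = (0.75+0.75)/2 = 0.75 → q = 1.4×2.02×0.75 = 2.121 m³/s
Panel 4-5: Δb = 2.64 m, d̄ = (2.17+0.83)/2 = 1.5, v̄ = (0.75+0.67)/2 = 0.71 → q = 2.64×1.5×0.71 = 2.812 m³/s
Panel 5-6: Δb = 0.57 m, d̄ = (0.83+0.00)/2 = 0.415, v̄ = (0.67+0.00)/2 = 0.335 → q = 0.57×0.415×0.335 = 0.07924 m³/s
Q = Σ q = 6.622 m³/s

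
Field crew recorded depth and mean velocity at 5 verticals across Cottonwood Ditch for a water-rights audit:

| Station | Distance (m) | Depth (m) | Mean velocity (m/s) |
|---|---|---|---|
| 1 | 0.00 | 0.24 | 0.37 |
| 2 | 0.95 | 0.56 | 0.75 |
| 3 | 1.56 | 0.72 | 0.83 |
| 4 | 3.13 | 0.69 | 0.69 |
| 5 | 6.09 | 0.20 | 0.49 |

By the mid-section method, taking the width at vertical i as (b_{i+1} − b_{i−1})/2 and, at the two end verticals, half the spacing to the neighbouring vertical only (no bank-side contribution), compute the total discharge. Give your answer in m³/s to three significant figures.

w_1 = (0.95 − 0.00)/2 = 0.475 m; q_1 = 0.37 × 0.24 × 0.475 = 0.04218 m³/s
w_2 = (1.56 − 0.00)/2 = 0.78 m; q_2 = 0.75 × 0.56 × 0.78 = 0.3276 m³/s
w_3 = (3.13 − 0.95)/2 = 1.09 m; q_3 = 0.83 × 0.72 × 1.09 = 0.6514 m³/s
w_4 = (6.09 − 1.56)/2 = 2.265 m; q_4 = 0.69 × 0.69 × 2.265 = 1.078 m³/s
w_5 = (6.09 − 3.13)/2 = 1.48 m; q_5 = 0.49 × 0.20 × 1.48 = 0.1450 m³/s
Q = Σ qᵢ = 2.245 m³/s

2.24 m³/s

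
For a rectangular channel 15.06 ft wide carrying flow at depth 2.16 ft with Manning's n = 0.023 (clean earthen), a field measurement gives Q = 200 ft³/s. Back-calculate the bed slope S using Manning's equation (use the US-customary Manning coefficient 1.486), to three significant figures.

0.00454

A = b·y = 15.06 × 2.16 = 32.53 ft²
P = b + 2y = 15.06 + 2×2.16 = 19.38 ft
R = A/P = 32.53/19.38 = 1.679 ft
S = (Q·n / (1.486·A·R^(2/3)))² = (200×0.023 / (1.486×32.53×1.412))² = 0.004540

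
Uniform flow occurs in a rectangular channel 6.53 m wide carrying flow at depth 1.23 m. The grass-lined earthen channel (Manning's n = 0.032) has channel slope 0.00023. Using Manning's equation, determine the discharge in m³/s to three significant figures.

A = b·y = 6.53 × 1.23 = 8.032 m²
P = b + 2y = 6.53 + 2×1.23 = 8.990 m
R = A/P = 8.032/8.990 = 0.8934 m
Q = (1/n)·A·R^(2/3)·S^(1/2) = (1/0.032) × 8.032 × 0.8934^(2/3) × 0.00023^(1/2) = 3.531 m³/s

3.53 m³/s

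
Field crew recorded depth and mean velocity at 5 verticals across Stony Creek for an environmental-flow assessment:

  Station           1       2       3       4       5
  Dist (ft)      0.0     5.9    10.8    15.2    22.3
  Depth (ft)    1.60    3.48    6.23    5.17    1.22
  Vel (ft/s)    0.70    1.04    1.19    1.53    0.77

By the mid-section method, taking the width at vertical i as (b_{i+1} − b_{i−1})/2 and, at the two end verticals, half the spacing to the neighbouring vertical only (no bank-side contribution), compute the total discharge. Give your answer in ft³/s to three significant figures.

106 ft³/s

w_1 = (5.9 − 0.0)/2 = 2.95 ft; q_1 = 0.70 × 1.60 × 2.95 = 3.304 ft³/s
w_2 = (10.8 − 0.0)/2 = 5.4 ft; q_2 = 1.04 × 3.48 × 5.4 = 19.54 ft³/s
w_3 = (15.2 − 5.9)/2 = 4.65 ft; q_3 = 1.19 × 6.23 × 4.65 = 34.47 ft³/s
w_4 = (22.3 − 10.8)/2 = 5.75 ft; q_4 = 1.53 × 5.17 × 5.75 = 45.48 ft³/s
w_5 = (22.3 − 15.2)/2 = 3.55 ft; q_5 = 0.77 × 1.22 × 3.55 = 3.335 ft³/s
Q = Σ qᵢ = 106.1 ft³/s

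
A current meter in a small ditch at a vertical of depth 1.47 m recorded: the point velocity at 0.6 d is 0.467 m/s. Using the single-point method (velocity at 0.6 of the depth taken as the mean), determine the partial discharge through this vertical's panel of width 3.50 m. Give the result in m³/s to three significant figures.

v̄ = v₀.₆ = 0.467 m/s
q = v̄ × d × w = 0.4670 × 1.47 × 3.50 = 2.403 m³/s

2.40 m³/s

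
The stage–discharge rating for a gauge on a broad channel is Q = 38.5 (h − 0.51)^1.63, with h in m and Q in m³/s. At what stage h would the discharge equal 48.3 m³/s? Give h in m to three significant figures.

1.66 m

h − h₀ = (Q/C)^(1/b) = (48.3/38.5)^(1/1.63) = 1.149 m
h = 0.51 + 1.149 = 1.659 m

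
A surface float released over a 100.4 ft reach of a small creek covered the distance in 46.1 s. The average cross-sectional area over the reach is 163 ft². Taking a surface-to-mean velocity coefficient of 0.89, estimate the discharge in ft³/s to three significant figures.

316 ft³/s

v_surface = L / t̄ = 100.4 / 46.1 = 2.178 ft/s
v_mean = 0.89 × 2.178 = 1.938 ft/s
Q = A × v_mean = 163 × 1.938 = 315.9 ft³/s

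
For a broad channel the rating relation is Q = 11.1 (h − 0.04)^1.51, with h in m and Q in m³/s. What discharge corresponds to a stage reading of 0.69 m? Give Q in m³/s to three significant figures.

Q = 11.1 × (0.69 − 0.04)^1.51 = 11.1 × 0.65^1.51 = 5.792 m³/s

5.79 m³/s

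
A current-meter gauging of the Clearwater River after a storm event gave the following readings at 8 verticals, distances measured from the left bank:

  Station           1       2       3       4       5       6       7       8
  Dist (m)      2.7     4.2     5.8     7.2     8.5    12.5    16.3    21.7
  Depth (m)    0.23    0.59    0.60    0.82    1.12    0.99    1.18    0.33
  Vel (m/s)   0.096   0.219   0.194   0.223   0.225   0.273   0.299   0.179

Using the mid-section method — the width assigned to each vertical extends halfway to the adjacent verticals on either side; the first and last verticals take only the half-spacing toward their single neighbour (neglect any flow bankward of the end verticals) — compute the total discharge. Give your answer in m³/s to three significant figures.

w_1 = (4.2 − 2.7)/2 = 0.75 m; q_1 = 0.096 × 0.23 × 0.75 = 0.01656 m³/s
w_2 = (5.8 − 2.7)/2 = 1.55 m; q_2 = 0.219 × 0.59 × 1.55 = 0.2003 m³/s
w_3 = (7.2 − 4.2)/2 = 1.5 m; q_3 = 0.194 × 0.60 × 1.5 = 0.1746 m³/s
w_4 = (8.5 − 5.8)/2 = 1.35 m; q_4 = 0.223 × 0.82 × 1.35 = 0.2469 m³/s
w_5 = (12.5 − 7.2)/2 = 2.65 m; q_5 = 0.225 × 1.12 × 2.65 = 0.6678 m³/s
w_6 = (16.3 − 8.5)/2 = 3.9 m; q_6 = 0.273 × 0.99 × 3.9 = 1.054 m³/s
w_7 = (21.7 − 12.5)/2 = 4.6 m; q_7 = 0.299 × 1.18 × 4.6 = 1.623 m³/s
w_8 = (21.7 − 16.3)/2 = 2.7 m; q_8 = 0.179 × 0.33 × 2.7 = 0.1595 m³/s
Q = Σ qᵢ = 4.143 m³/s

4.14 m³/s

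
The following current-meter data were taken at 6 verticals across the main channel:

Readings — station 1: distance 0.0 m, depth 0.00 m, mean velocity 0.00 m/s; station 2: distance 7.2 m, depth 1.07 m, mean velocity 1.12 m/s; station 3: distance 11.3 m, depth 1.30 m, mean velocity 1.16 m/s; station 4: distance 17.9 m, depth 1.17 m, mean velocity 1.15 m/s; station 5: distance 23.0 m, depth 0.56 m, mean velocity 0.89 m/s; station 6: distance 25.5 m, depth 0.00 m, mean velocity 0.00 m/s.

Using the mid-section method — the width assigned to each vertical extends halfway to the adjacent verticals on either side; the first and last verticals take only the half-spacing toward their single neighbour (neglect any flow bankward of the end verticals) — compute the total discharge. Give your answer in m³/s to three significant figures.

24.6 m³/s

w_2 = (11.3 − 0.0)/2 = 5.65 m; q_2 = 1.12 × 1.07 × 5.65 = 6.771 m³/s
w_3 = (17.9 − 7.2)/2 = 5.35 m; q_3 = 1.16 × 1.30 × 5.35 = 8.068 m³/s
w_4 = (23.0 − 11.3)/2 = 5.85 m; q_4 = 1.15 × 1.17 × 5.85 = 7.871 m³/s
w_5 = (25.5 − 17.9)/2 = 3.8 m; q_5 = 0.89 × 0.56 × 3.8 = 1.894 m³/s
Stations 1, 6 contribute zero (depth or velocity is 0).
Q = Σ qᵢ = 24.60 m³/s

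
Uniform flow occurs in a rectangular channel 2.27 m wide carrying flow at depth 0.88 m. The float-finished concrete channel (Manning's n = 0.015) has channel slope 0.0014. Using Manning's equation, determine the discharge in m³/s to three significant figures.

A = b·y = 2.27 × 0.88 = 1.998 m²
P = b + 2y = 2.27 + 2×0.88 = 4.030 m
R = A/P = 1.998/4.030 = 0.4957 m
Q = (1/n)·A·R^(2/3)·S^(1/2) = (1/0.015) × 1.998 × 0.4957^(2/3) × 0.0014^(1/2) = 3.121 m³/s

3.12 m³/s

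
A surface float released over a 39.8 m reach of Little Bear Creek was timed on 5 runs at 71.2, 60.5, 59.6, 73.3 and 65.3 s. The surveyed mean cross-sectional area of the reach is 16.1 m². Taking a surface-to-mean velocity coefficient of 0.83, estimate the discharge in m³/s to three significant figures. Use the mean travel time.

8.06 m³/s

t̄ = (71.2 + 60.5 + 59.6 + 73.3 + 65.3) / 5 = 65.98 s
v_surface = L / t̄ = 39.8 / 65.98 = 0.6032 m/s
v_mean = 0.83 × 0.6032 = 0.5007 m/s
Q = A × v_mean = 16.1 × 0.5007 = 8.061 m³/s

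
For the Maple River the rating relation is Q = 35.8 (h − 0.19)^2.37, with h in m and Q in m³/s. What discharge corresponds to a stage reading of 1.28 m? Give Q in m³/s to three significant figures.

43.9 m³/s

Q = 35.8 × (1.28 − 0.19)^2.37 = 35.8 × 1.09^2.37 = 43.91 m³/s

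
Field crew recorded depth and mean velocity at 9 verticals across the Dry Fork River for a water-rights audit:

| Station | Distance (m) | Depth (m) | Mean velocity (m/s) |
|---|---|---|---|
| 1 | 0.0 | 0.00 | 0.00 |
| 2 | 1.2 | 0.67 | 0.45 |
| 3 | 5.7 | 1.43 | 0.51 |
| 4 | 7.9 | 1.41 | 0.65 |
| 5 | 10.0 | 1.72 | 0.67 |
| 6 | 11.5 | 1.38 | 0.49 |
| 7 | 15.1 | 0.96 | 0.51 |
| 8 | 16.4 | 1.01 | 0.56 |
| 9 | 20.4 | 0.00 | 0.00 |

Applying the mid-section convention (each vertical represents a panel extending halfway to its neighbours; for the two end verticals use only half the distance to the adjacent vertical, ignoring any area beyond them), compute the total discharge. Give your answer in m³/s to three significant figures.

11.8 m³/s

w_2 = (5.7 − 0.0)/2 = 2.85 m; q_2 = 0.45 × 0.67 × 2.85 = 0.8593 m³/s
w_3 = (7.9 − 1.2)/2 = 3.35 m; q_3 = 0.51 × 1.43 × 3.35 = 2.443 m³/s
w_4 = (10.0 − 5.7)/2 = 2.15 m; q_4 = 0.65 × 1.41 × 2.15 = 1.970 m³/s
w_5 = (11.5 − 7.9)/2 = 1.8 m; q_5 = 0.67 × 1.72 × 1.8 = 2.074 m³/s
w_6 = (15.1 − 10.0)/2 = 2.55 m; q_6 = 0.49 × 1.38 × 2.55 = 1.724 m³/s
w_7 = (16.4 − 11.5)/2 = 2.45 m; q_7 = 0.51 × 0.96 × 2.45 = 1.200 m³/s
w_8 = (20.4 − 15.1)/2 = 2.65 m; q_8 = 0.56 × 1.01 × 2.65 = 1.499 m³/s
Stations 1, 9 contribute zero (depth or velocity is 0).
Q = Σ qᵢ = 11.77 m³/s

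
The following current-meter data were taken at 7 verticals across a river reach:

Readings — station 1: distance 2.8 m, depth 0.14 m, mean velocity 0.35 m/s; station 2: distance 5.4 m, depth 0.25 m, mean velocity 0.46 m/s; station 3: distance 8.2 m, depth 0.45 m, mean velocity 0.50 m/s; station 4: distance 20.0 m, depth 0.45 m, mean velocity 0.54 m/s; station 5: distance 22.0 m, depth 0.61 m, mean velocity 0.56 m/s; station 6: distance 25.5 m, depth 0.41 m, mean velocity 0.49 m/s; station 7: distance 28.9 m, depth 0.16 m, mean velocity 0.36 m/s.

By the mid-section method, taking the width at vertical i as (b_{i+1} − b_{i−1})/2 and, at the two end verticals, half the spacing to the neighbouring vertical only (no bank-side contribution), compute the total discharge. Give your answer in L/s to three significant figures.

5420 L/s

w_1 = (5.4 − 2.8)/2 = 1.3 m; q_1 = 0.35 × 0.14 × 1.3 = 0.06370 m³/s
w_2 = (8.2 − 2.8)/2 = 2.7 m; q_2 = 0.46 × 0.25 × 2.7 = 0.3105 m³/s
w_3 = (20.0 − 5.4)/2 = 7.3 m; q_3 = 0.50 × 0.45 × 7.3 = 1.643 m³/s
w_4 = (22.0 − 8.2)/2 = 6.9 m; q_4 = 0.54 × 0.45 × 6.9 = 1.677 m³/s
w_5 = (25.5 − 20.0)/2 = 2.75 m; q_5 = 0.56 × 0.61 × 2.75 = 0.9394 m³/s
w_6 = (28.9 − 22.0)/2 = 3.45 m; q_6 = 0.49 × 0.41 × 3.45 = 0.6931 m³/s
w_7 = (28.9 − 25.5)/2 = 1.7 m; q_7 = 0.36 × 0.16 × 1.7 = 0.09792 m³/s
Q = Σ qᵢ = 5.424 m³/s
= 5.424 × 1000 = 5424 L/s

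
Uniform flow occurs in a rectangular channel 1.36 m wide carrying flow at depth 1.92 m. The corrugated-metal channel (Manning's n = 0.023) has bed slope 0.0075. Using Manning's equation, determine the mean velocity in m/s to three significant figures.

A = b·y = 1.36 × 1.92 = 2.611 m²
P = b + 2y = 1.36 + 2×1.92 = 5.200 m
R = A/P = 2.611/5.200 = 0.5022 m
Q = (1/n)·A·R^(2/3)·S^(1/2) = (1/0.023) × 2.611 × 0.5022^(2/3) × 0.0075^(1/2) = 6.212 m³/s
V = Q/A = 6.212/2.611 = 2.379 m/s

2.38 m/s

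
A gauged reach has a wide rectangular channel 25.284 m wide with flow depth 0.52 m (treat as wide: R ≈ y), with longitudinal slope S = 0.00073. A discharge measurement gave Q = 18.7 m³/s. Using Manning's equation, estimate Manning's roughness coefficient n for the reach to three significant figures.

A = b·y = 25.284 × 0.52 = 13.15 m²
Wide channel: R ≈ y = 0.52 m
n = (1/Q)·A·R^(2/3)·S^(1/2) = (1/18.7) × 13.15 × 0.6466 × 0.02702 = 0.01228

0.0123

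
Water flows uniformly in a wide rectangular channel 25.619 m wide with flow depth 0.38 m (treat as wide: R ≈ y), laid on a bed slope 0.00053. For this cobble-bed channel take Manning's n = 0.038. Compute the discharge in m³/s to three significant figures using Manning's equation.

A = b·y = 25.619 × 0.38 = 9.735 m²
Wide channel: R ≈ y = 0.38 m
Q = (1/n)·A·R^(2/3)·S^(1/2) = (1/0.038) × 9.735 × 0.3800^(2/3) × 0.00053^(1/2) = 3.094 m³/s

3.09 m³/s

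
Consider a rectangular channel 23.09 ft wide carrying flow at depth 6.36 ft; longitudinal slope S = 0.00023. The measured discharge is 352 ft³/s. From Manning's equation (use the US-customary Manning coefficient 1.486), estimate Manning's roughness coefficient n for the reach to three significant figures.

0.0241

A = b·y = 23.09 × 6.36 = 146.9 ft²
P = b + 2y = 23.09 + 2×6.36 = 35.81 ft
R = A/P = 146.9/35.81 = 4.101 ft
n = (1.486/Q)·A·R^(2/3)·S^(1/2) = (1.486/352) × 146.9 × 2.562 × 0.01517 = 0.02409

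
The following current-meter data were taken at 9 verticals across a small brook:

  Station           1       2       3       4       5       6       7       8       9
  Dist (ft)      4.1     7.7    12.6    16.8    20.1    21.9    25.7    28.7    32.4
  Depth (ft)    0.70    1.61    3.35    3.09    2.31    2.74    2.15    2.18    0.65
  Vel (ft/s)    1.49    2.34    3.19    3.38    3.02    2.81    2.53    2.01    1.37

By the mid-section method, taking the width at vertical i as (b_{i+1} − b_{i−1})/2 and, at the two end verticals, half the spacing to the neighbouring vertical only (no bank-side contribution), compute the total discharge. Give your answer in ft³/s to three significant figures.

w_1 = (7.7 − 4.1)/2 = 1.8 ft; q_1 = 1.49 × 0.70 × 1.8 = 1.877 ft³/s
w_2 = (12.6 − 4.1)/2 = 4.25 ft; q_2 = 2.34 × 1.61 × 4.25 = 16.01 ft³/s
w_3 = (16.8 − 7.7)/2 = 4.55 ft; q_3 = 3.19 × 3.35 × 4.55 = 48.62 ft³/s
w_4 = (20.1 − 12.6)/2 = 3.75 ft; q_4 = 3.38 × 3.09 × 3.75 = 39.17 ft³/s
w_5 = (21.9 − 16.8)/2 = 2.55 ft; q_5 = 3.02 × 2.31 × 2.55 = 17.79 ft³/s
w_6 = (25.7 − 20.1)/2 = 2.8 ft; q_6 = 2.81 × 2.74 × 2.8 = 21.56 ft³/s
w_7 = (28.7 − 21.9)/2 = 3.4 ft; q_7 = 2.53 × 2.15 × 3.4 = 18.49 ft³/s
w_8 = (32.4 − 25.7)/2 = 3.35 ft; q_8 = 2.01 × 2.18 × 3.35 = 14.68 ft³/s
w_9 = (32.4 − 28.7)/2 = 1.85 ft; q_9 = 1.37 × 0.65 × 1.85 = 1.647 ft³/s
Q = Σ qᵢ = 179.8 ft³/s

180 ft³/s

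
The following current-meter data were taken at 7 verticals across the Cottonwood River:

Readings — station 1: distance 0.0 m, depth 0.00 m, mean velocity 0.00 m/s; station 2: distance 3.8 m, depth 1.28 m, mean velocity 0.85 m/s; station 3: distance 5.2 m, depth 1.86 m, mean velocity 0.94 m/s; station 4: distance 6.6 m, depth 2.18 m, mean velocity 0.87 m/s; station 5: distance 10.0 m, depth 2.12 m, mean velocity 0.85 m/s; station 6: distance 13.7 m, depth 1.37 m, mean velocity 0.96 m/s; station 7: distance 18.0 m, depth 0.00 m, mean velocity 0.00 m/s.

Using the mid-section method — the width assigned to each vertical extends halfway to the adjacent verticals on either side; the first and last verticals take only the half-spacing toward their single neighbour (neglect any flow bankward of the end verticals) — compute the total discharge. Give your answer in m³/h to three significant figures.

77400 m³/h

w_2 = (5.2 − 0.0)/2 = 2.6 m; q_2 = 0.85 × 1.28 × 2.6 = 2.829 m³/s
w_3 = (6.6 − 3.8)/2 = 1.4 m; q_3 = 0.94 × 1.86 × 1.4 = 2.448 m³/s
w_4 = (10.0 − 5.2)/2 = 2.4 m; q_4 = 0.87 × 2.18 × 2.4 = 4.552 m³/s
w_5 = (13.7 − 6.6)/2 = 3.55 m; q_5 = 0.85 × 2.12 × 3.55 = 6.397 m³/s
w_6 = (18.0 − 10.0)/2 = 4 m; q_6 = 0.96 × 1.37 × 4 = 5.261 m³/s
Stations 1, 7 contribute zero (depth or velocity is 0).
Q = Σ qᵢ = 21.49 m³/s
= 21.49 × 3600 = 77350 m³/h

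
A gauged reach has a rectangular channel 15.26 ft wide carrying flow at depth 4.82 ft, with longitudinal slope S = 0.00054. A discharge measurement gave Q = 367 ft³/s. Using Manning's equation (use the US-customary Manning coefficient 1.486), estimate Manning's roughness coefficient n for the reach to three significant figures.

A = b·y = 15.26 × 4.82 = 73.55 ft²
P = b + 2y = 15.26 + 2×4.82 = 24.90 ft
R = A/P = 73.55/24.90 = 2.954 ft
n = (1.486/Q)·A·R^(2/3)·S^(1/2) = (1.486/367) × 73.55 × 2.059 × 0.02324 = 0.01425

0.0142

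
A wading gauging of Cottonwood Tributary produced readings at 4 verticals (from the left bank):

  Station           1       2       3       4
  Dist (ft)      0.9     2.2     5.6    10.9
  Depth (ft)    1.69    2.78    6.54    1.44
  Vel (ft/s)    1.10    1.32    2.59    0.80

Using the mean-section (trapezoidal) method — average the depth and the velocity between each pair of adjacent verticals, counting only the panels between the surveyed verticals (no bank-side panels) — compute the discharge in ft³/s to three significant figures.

70.3 ft³/s

Panel 1-2: Δb = 1.3 ft, d̄ = (1.69+2.78)/2 = 2.235, v̄ = (1.10+1.32)/2 = 1.21 → q = 1.3×2.235×1.21 = 3.516 ft³/s
Panel 2-3: Δb = 3.4 ft, d̄ = (2.78+6.54)/2 = 4.66, v̄ = (1.32+2.59)/2 = 1.955 → q = 3.4×4.66×1.955 = 30.98 ft³/s
Panel 3-4: Δb = 5.3 ft, d̄ = (6.54+1.44)/2 = 3.99, v̄ = (2.59+0.80)/2 = 1.695 → q = 5.3×3.99×1.695 = 35.84 ft³/s
Q = Σ q = 70.33 ft³/s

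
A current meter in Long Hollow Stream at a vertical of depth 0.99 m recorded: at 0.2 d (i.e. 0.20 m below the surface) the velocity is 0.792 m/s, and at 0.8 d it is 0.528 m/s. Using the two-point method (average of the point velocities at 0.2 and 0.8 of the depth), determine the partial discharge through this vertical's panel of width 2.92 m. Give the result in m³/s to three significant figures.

v̄ = (0.792 + 0.528) / 2 = 0.6600 m/s
q = v̄ × d × w = 0.6600 × 0.99 × 2.92 = 1.908 m³/s

1.91 m³/s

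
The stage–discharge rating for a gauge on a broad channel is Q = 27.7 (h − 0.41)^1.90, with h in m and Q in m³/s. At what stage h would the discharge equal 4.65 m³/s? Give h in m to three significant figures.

h − h₀ = (Q/C)^(1/b) = (4.65/27.7)^(1/1.90) = 0.3909 m
h = 0.41 + 0.3909 = 0.8009 m

0.801 m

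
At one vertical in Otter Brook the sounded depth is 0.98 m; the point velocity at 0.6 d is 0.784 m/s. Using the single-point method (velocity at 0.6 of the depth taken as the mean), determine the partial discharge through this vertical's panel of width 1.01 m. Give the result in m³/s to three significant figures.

0.776 m³/s

v̄ = v₀.₆ = 0.784 m/s
q = v̄ × d × w = 0.7840 × 0.98 × 1.01 = 0.7760 m³/s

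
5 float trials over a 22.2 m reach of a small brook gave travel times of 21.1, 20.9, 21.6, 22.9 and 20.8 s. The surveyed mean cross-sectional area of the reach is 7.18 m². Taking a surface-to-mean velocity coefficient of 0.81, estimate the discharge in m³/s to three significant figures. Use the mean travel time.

t̄ = (21.1 + 20.9 + 21.6 + 22.9 + 20.8) / 5 = 21.46 s
v_surface = L / t̄ = 22.2 / 21.46 = 1.034 m/s
v_mean = 0.81 × 1.034 = 0.8379 m/s
Q = A × v_mean = 7.18 × 0.8379 = 6.016 m³/s

6.02 m³/s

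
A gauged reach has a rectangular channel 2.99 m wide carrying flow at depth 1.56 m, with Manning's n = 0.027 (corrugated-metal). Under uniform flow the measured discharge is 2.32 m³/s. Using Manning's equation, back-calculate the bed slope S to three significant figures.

A = b·y = 2.99 × 1.56 = 4.664 m²
P = b + 2y = 2.99 + 2×1.56 = 6.110 m
R = A/P = 4.664/6.110 = 0.7634 m
S = (Q·n / (1·A·R^(2/3)))² = (2.32×0.027 / (1×4.664×0.8353))² = 0.0002585

0.000258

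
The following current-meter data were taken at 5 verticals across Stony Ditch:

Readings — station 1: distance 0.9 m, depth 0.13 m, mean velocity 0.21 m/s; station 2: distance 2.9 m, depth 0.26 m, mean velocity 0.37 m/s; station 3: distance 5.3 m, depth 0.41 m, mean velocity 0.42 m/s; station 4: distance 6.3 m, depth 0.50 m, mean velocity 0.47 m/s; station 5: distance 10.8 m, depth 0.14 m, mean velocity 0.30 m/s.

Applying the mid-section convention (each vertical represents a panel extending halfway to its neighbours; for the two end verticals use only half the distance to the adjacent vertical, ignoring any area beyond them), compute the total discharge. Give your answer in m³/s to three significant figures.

1.27 m³/s

w_1 = (2.9 − 0.9)/2 = 1 m; q_1 = 0.21 × 0.13 × 1 = 0.02730 m³/s
w_2 = (5.3 − 0.9)/2 = 2.2 m; q_2 = 0.37 × 0.26 × 2.2 = 0.2116 m³/s
w_3 = (6.3 − 2.9)/2 = 1.7 m; q_3 = 0.42 × 0.41 × 1.7 = 0.2927 m³/s
w_4 = (10.8 − 5.3)/2 = 2.75 m; q_4 = 0.47 × 0.50 × 2.75 = 0.6463 m³/s
w_5 = (10.8 − 6.3)/2 = 2.25 m; q_5 = 0.30 × 0.14 × 2.25 = 0.09450 m³/s
Q = Σ qᵢ = 1.272 m³/s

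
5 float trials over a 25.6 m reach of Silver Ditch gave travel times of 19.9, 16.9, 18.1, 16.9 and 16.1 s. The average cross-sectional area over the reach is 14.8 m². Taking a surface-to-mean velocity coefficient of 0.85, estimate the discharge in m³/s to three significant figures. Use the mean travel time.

18.3 m³/s

t̄ = (19.9 + 16.9 + 18.1 + 16.9 + 16.1) / 5 = 17.58 s
v_surface = L / t̄ = 25.6 / 17.58 = 1.456 m/s
v_mean = 0.85 × 1.456 = 1.238 m/s
Q = A × v_mean = 14.8 × 1.238 = 18.32 m³/s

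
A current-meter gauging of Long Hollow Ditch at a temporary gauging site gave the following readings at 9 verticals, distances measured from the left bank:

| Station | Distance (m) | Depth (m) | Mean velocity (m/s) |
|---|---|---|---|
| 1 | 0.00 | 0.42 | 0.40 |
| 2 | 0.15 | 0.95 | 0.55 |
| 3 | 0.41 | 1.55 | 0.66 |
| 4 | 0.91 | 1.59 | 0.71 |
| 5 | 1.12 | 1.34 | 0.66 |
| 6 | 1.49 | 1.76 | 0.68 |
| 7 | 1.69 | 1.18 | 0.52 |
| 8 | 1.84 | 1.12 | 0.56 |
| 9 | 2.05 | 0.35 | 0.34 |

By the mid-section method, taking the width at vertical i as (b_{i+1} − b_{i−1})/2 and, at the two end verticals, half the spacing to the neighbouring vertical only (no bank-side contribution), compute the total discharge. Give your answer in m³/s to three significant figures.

1.74 m³/s

w_1 = (0.15 − 0.00)/2 = 0.075 m; q_1 = 0.40 × 0.42 × 0.075 = 0.01260 m³/s
w_2 = (0.41 − 0.00)/2 = 0.205 m; q_2 = 0.55 × 0.95 × 0.205 = 0.1071 m³/s
w_3 = (0.91 − 0.15)/2 = 0.38 m; q_3 = 0.66 × 1.55 × 0.38 = 0.3887 m³/s
w_4 = (1.12 − 0.41)/2 = 0.355 m; q_4 = 0.71 × 1.59 × 0.355 = 0.4008 m³/s
w_5 = (1.49 − 0.91)/2 = 0.29 m; q_5 = 0.66 × 1.34 × 0.29 = 0.2565 m³/s
w_6 = (1.69 − 1.12)/2 = 0.285 m; q_6 = 0.68 × 1.76 × 0.285 = 0.3411 m³/s
w_7 = (1.84 − 1.49)/2 = 0.175 m; q_7 = 0.52 × 1.18 × 0.175 = 0.1074 m³/s
w_8 = (2.05 − 1.69)/2 = 0.18 m; q_8 = 0.56 × 1.12 × 0.18 = 0.1129 m³/s
w_9 = (2.05 − 1.84)/2 = 0.105 m; q_9 = 0.34 × 0.35 × 0.105 = 0.01250 m³/s
Q = Σ qᵢ = 1.740 m³/s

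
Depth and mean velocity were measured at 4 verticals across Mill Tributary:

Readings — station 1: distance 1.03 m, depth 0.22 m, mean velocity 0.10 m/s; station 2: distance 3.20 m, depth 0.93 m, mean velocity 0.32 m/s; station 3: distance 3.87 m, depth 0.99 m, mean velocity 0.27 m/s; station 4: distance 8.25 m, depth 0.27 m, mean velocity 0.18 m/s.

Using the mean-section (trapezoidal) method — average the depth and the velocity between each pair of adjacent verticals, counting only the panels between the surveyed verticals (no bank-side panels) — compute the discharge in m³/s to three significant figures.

1.07 m³/s

Panel 1-2: Δb = 2.17 m, d̄ = (0.22+0.93)/2 = 0.575, v̄ = (0.10+0.32)/2 = 0.21 → q = 2.17×0.575×0.21 = 0.2620 m³/s
Panel 2-3: Δb = 0.67 m, d̄ = (0.93+0.99)/2 = 0.96, v̄ = (0.32+0.27)/2 = 0.295 → q = 0.67×0.96×0.295 = 0.1897 m³/s
Panel 3-4: Δb = 4.38 m, d̄ = (0.99+0.27)/2 = 0.63, v̄ = (0.27+0.18)/2 = 0.225 → q = 4.38×0.63×0.225 = 0.6209 m³/s
Q = Σ q = 1.073 m³/s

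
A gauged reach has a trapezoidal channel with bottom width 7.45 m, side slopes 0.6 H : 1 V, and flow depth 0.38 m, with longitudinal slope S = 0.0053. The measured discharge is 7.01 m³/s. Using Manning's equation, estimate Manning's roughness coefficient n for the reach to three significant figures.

A = (b + z·y)·y = (7.45 + 0.6×0.38)×0.38 = 2.918 m²
P = b + 2y√(1+z²) = 7.45 + 2×0.38×√(1+0.6²) = 8.336 m
R = A/P = 2.918/8.336 = 0.3500 m
n = (1/Q)·A·R^(2/3)·S^(1/2) = (1/7.01) × 2.918 × 0.4966 × 0.07280 = 0.01505

0.0150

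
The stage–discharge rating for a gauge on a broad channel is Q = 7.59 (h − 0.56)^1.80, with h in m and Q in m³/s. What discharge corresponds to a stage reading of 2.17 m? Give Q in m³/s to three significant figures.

17.9 m³/s

Q = 7.59 × (2.17 − 0.56)^1.80 = 7.59 × 1.61^1.80 = 17.89 m³/s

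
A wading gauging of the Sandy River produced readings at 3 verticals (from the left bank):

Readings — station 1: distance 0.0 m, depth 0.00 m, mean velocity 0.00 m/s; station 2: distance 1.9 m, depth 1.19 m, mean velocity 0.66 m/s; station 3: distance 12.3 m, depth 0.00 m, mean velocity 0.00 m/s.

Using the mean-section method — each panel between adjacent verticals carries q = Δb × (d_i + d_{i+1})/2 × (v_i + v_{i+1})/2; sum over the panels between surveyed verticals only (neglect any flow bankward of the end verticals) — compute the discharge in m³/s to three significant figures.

2.42 m³/s

Panel 1-2: Δb = 1.9 m, d̄ = (0.00+1.19)/2 = 0.595, v̄ = (0.00+0.66)/2 = 0.33 → q = 1.9×0.595×0.33 = 0.3731 m³/s
Panel 2-3: Δb = 10.4 m, d̄ = (1.19+0.00)/2 = 0.595, v̄ = (0.66+0.00)/2 = 0.33 → q = 10.4×0.595×0.33 = 2.042 m³/s
Q = Σ q = 2.415 m³/s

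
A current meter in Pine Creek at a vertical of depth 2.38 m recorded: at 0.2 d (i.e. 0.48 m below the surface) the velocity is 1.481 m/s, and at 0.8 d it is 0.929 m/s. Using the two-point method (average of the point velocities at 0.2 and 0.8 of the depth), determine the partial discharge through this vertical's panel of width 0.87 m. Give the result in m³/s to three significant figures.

2.50 m³/s

v̄ = (1.481 + 0.929) / 2 = 1.205 m/s
q = v̄ × d × w = 1.205 × 2.38 × 0.87 = 2.495 m³/s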